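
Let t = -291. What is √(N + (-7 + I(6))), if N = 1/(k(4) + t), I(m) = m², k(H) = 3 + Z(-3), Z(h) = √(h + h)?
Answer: √((8351 - 29*I*√6)/(288 - I*√6)) ≈ 5.3848 - 0.e-6*I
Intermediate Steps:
Z(h) = √2*√h (Z(h) = √(2*h) = √2*√h)
k(H) = 3 + I*√6 (k(H) = 3 + √2*√(-3) = 3 + √2*(I*√3) = 3 + I*√6)
N = 1/(-288 + I*√6) (N = 1/((3 + I*√6) - 291) = 1/(-288 + I*√6) ≈ -0.003472 - 2.953e-5*I)
√(N + (-7 + I(6))) = √((-48/13825 - I*√6/82950) + (-7 + 6²)) = √((-48/13825 - I*√6/82950) + (-7 + 36)) = √((-48/13825 - I*√6/82950) + 29) = √(400877/13825 - I*√6/82950)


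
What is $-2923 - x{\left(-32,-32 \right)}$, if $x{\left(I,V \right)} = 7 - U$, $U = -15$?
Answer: $-2945$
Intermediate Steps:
$x{\left(I,V \right)} = 22$ ($x{\left(I,V \right)} = 7 - -15 = 7 + 15 = 22$)
$-2923 - x{\left(-32,-32 \right)} = -2923 - 22 = -2945$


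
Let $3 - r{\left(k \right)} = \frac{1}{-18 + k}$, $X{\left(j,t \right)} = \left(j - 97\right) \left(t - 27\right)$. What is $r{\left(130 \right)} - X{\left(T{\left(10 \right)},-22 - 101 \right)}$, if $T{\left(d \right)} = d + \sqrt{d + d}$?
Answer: $- \frac{1461265}{112} + 300 \sqrt{5} \approx -12376.0$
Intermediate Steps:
$T{\left(d \right)} = d + \sqrt{2} \sqrt{d}$ ($T{\left(d \right)} = d + \sqrt{2 d} = d + \sqrt{2} \sqrt{d}$)
$X{\left(j,t \right)} = \left(-97 + j\right) \left(-27 + t\right)$
$r{\left(k \right)} = 3 - \frac{1}{-18 + k}$
$r{\left(130 \right)} - X{\left(T{\left(10 \right)},-22 - 101 \right)} = \frac{-55 + 3 \cdot 130}{-18 + 130} - \left(2619 - 97 \left(-22 - 101\right) - 27 \left(10 + \sqrt{2} \sqrt{10}\right) + \left(10 + \sqrt{2} \sqrt{10}\right) \left(-22 - 101\right)\right) = \frac{-55 + 390}{112} - \left(2619 - 97 \left(-22 - 101\right) - 27 \left(10 + 2 \sqrt{5}\right) + \left(10 + 2 \sqrt{5}\right) \left(-22 - 101\right)\right) = \frac{1}{112} \cdot 335 - \left(2619 - -11931 - \left(270 + 54 \sqrt{5}\right) + \left(10 + 2 \sqrt{5}\right) \left(-123\right)\right) = \frac{335}{112} - \left(2619 + 11931 - \left(270 + 54 \sqrt{5}\right) - \left(1230 + 246 \sqrt{5}\right)\right) = \frac{335}{112} - \left(13050 - 300 \sqrt{5}\right) = - \frac{1461265}{112} + 300 \sqrt{5}$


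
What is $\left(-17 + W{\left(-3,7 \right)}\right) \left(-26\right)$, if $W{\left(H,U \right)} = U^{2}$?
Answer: $-832$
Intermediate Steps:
$\left(-17 + W{\left(-3,7 \right)}\right) \left(-26\right) = \left(-17 + 7^{2}\right) \left(-26\right) = \left(-17 + 49\right) \left(-26\right) = 32 \left(-26\right) = -832$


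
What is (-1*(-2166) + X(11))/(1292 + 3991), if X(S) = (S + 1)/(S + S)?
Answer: 2648/6457 ≈ 0.41010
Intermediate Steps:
X(S) = (1 + S)/(2*S) (X(S) = (1 + S)/((2*S)) = (1 + S)*(1/(2*S)) = (1 + S)/(2*S))
(-1*(-2166) + X(11))/(1292 + 3991) = (-1*(-2166) + (1/2)*(1 + 11)/11)/(1292 + 3991) = (2166 + (1/2)*(1/11)*12)/5283 = (2166 + 6/11)*(1/5283) = (23832/11)*(1/5283) = 2648/6457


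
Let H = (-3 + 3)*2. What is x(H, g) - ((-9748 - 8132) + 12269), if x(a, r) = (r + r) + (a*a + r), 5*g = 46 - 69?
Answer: 27986/5 ≈ 5597.2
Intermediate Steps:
g = -23/5 (g = (46 - 69)/5 = (⅕)*(-23) = -23/5 ≈ -4.6000)
H = 0 (H = 0*2 = 0)
x(a, r) = a² + 3*r (x(a, r) = 2*r + (a² + r) = 2*r + (r + a²) = a² + 3*r)
x(H, g) - ((-9748 - 8132) + 12269) = (0² + 3*(-23/5)) - ((-9748 - 8132) + 12269) = (0 - 69/5) - (-17880 + 12269) = -69/5 - 1*(-5611) = -69/5 + 5611 = 27986/5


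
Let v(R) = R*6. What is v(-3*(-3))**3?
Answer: 157464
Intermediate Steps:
v(R) = 6*R
v(-3*(-3))**3 = (6*(-3*(-3)))**3 = (6*9)**3 = 54**3 = 157464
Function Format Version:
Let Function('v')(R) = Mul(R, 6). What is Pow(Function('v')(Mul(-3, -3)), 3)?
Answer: 157464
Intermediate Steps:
Function('v')(R) = Mul(6, R)
Pow(Function('v')(Mul(-3, -3)), 3) = Pow(Mul(6, Mul(-3, -3)), 3) = Pow(Mul(6, 9), 3) = Pow(54, 3) = 157464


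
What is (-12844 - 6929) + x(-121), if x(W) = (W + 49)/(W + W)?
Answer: -2392497/121 ≈ -19773.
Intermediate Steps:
x(W) = (49 + W)/(2*W) (x(W) = (49 + W)/((2*W)) = (49 + W)*(1/(2*W)) = (49 + W)/(2*W))
(-12844 - 6929) + x(-121) = (-12844 - 6929) + (½)*(49 - 121)/(-121) = -19773 + (½)*(-1/121)*(-72) = -19773 + 36/121 = -2392497/121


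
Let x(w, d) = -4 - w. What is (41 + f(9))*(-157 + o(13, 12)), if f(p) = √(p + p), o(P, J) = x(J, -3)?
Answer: -7093 - 519*√2 ≈ -7827.0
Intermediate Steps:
o(P, J) = -4 - J
f(p) = √2*√p (f(p) = √(2*p) = √2*√p)
(41 + f(9))*(-157 + o(13, 12)) = (41 + √2*√9)*(-157 + (-4 - 1*12)) = (41 + √2*3)*(-157 + (-4 - 12)) = (41 + 3*√2)*(-157 - 16) = (41 + 3*√2)*(-173) = -7093 - 519*√2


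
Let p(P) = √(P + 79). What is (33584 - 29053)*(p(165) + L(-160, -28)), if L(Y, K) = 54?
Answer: 244674 + 9062*√61 ≈ 3.1545e+5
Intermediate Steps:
p(P) = √(79 + P)
(33584 - 29053)*(p(165) + L(-160, -28)) = (33584 - 29053)*(√(79 + 165) + 54) = 4531*(√244 + 54) = 4531*(2*√61 + 54) = 4531*(54 + 2*√61) = 244674 + 9062*√61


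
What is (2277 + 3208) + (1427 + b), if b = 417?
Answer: 7329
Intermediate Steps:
(2277 + 3208) + (1427 + b) = (2277 + 3208) + (1427 + 417) = 5485 + 1844 = 7329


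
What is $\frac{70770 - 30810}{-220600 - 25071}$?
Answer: $- \frac{39960}{245671} \approx -0.16266$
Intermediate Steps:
$\frac{70770 - 30810}{-220600 - 25071} = \frac{39960}{-245671} = 39960 \left(- \frac{1}{245671}\right) = - \frac{39960}{245671}$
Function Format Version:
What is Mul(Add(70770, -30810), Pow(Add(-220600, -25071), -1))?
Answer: Rational(-39960, 245671) ≈ -0.16266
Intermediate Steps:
Mul(Add(70770, -30810), Pow(Add(-220600, -25071), -1)) = Mul(39960, Pow(-245671, -1)) = Mul(39960, Rational(-1, 245671)) = Rational(-39960, 245671)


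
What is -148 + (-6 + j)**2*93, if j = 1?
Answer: 2177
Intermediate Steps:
-148 + (-6 + j)**2*93 = -148 + (-6 + 1)**2*93 = -148 + (-5)**2*93 = -148 + 25*93 = -148 + 2325 = 2177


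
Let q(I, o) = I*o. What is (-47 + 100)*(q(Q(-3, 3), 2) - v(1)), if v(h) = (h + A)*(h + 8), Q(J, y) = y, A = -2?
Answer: 795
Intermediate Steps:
v(h) = (-2 + h)*(8 + h) (v(h) = (h - 2)*(h + 8) = (-2 + h)*(8 + h))
(-47 + 100)*(q(Q(-3, 3), 2) - v(1)) = (-47 + 100)*(3*2 - (-16 + 1² + 6*1)) = 53*(6 - (-16 + 1 + 6)) = 53*(6 - 1*(-9)) = 53*(6 + 9) = 53*15 = 795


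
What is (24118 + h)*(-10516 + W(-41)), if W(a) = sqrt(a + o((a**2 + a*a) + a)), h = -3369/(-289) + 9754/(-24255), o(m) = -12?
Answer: -161696616510244/637245 + 169138720199*I*sqrt(53)/7009695 ≈ -2.5374e+8 + 1.7566e+5*I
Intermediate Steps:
h = 78896189/7009695 (h = -3369*(-1/289) + 9754*(-1/24255) = 3369/289 - 9754/24255 = 78896189/7009695 ≈ 11.255)
W(a) = sqrt(-12 + a) (W(a) = sqrt(a - 12) = sqrt(-12 + a))
(24118 + h)*(-10516 + W(-41)) = (24118 + 78896189/7009695)*(-10516 + sqrt(-12 - 41)) = 169138720199*(-10516 + sqrt(-53))/7009695 = 169138720199*(-10516 + I*sqrt(53))/7009695 = -161696616510244/637245 + 169138720199*I*sqrt(53)/7009695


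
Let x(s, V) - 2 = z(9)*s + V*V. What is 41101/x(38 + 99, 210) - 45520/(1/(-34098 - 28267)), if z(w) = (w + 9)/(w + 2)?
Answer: 1384191534674511/487588 ≈ 2.8389e+9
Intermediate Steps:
z(w) = (9 + w)/(2 + w)
x(s, V) = 2 + V² + 18*s/11 (x(s, V) = 2 + (((9 + 9)/(2 + 9))*s + V*V) = 2 + ((18/11)*s + V²) = 2 + (((1/11)*18)*s + V²) = 2 + (18*s/11 + V²) = 2 + (V² + 18*s/11) = 2 + V² + 18*s/11)
41101/x(38 + 99, 210) - 45520/(1/(-34098 - 28267)) = 41101/(2 + 210² + 18*(38 + 99)/11) - 45520/(1/(-34098 - 28267)) = 41101/(2 + 44100 + (18/11)*137) - 45520/(1/(-62365)) = 41101/(2 + 44100 + 2466/11) - 45520/(-1/62365) = 41101/(487588/11) - 45520*(-62365) = 41101*(11/487588) + 2838854800 = 452111/487588 + 2838854800 = 1384191534674511/487588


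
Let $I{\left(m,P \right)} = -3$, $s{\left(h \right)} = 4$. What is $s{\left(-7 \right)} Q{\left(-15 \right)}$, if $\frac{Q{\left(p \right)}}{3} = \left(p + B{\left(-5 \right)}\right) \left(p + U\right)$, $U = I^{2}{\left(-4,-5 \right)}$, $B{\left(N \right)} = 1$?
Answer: $1008$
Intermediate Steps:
$U = 9$ ($U = \left(-3\right)^{2} = 9$)
$Q{\left(p \right)} = 3 \left(1 + p\right) \left(9 + p\right)$ ($Q{\left(p \right)} = 3 \left(p + 1\right) \left(p + 9\right) = 3 \left(1 + p\right) \left(9 + p\right)$)
$s{\left(-7 \right)} Q{\left(-15 \right)} = 4 \left(27 + 3 \left(-15\right)^{2} + 30 \left(-15\right)\right) = 4 \left(27 + 3 \cdot 225 - 450\right) = 4 \left(27 + 675 - 450\right) = 4 \cdot 252 = 1008$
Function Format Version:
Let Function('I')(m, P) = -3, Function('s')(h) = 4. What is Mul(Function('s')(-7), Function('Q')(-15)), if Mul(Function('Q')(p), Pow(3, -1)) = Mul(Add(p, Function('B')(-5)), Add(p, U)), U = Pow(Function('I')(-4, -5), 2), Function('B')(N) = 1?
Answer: 1008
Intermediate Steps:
U = 9 (U = Pow(-3, 2) = 9)
Function('Q')(p) = Mul(3, Add(1, p), Add(9, p)) (Function('Q')(p) = Mul(3, Mul(Add(p, 1), Add(p, 9))) = Mul(3, Mul(Add(1, p), Add(9, p))) = Mul(3, Add(1, p), Add(9, p)))
Mul(Function('s')(-7), Function('Q')(-15)) = Mul(4, Add(27, Mul(3, Pow(-15, 2)), Mul(30, -15))) = Mul(4, Add(27, Mul(3, 225), -450)) = Mul(4, Add(27, 675, -450)) = Mul(4, 252) = 1008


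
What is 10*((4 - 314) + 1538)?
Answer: 12280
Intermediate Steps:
10*((4 - 314) + 1538) = 10*(-310 + 1538) = 10*1228 = 12280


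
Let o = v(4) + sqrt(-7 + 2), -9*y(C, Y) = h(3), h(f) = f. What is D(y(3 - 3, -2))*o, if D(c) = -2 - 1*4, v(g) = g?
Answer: -24 - 6*I*sqrt(5) ≈ -24.0 - 13.416*I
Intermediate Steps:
y(C, Y) = -1/3 (y(C, Y) = -1/9*3 = -1/3)
D(c) = -6 (D(c) = -2 - 4 = -6)
o = 4 + I*sqrt(5) (o = 4 + sqrt(-7 + 2) = 4 + sqrt(-5) = 4 + I*sqrt(5) ≈ 4.0 + 2.2361*I)
D(y(3 - 3, -2))*o = -6*(4 + I*sqrt(5)) = -24 - 6*I*sqrt(5)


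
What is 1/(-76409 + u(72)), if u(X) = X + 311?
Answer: -1/76026 ≈ -1.3153e-5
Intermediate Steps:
u(X) = 311 + X
1/(-76409 + u(72)) = 1/(-76409 + (311 + 72)) = 1/(-76409 + 383) = 1/(-76026) = -1/76026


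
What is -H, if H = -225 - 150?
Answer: 375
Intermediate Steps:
H = -375
-H = -1*(-375) = 375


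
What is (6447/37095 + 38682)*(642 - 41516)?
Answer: -19550241799046/12365 ≈ -1.5811e+9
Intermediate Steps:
(6447/37095 + 38682)*(642 - 41516) = (6447*(1/37095) + 38682)*(-40874) = (2149/12365 + 38682)*(-40874) = (478305079/12365)*(-40874) = -19550241799046/12365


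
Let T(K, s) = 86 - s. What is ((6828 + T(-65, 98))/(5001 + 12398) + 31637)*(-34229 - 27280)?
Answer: -33858181339311/17399 ≈ -1.9460e+9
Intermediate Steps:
((6828 + T(-65, 98))/(5001 + 12398) + 31637)*(-34229 - 27280) = ((6828 + (86 - 1*98))/(5001 + 12398) + 31637)*(-34229 - 27280) = ((6828 + (86 - 98))/17399 + 31637)*(-61509) = ((6828 - 12)*(1/17399) + 31637)*(-61509) = (6816*(1/17399) + 31637)*(-61509) = (6816/17399 + 31637)*(-61509) = (550458979/17399)*(-61509) = -33858181339311/17399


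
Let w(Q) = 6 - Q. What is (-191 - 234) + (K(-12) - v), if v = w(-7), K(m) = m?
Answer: -450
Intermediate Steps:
v = 13 (v = 6 - 1*(-7) = 6 + 7 = 13)
(-191 - 234) + (K(-12) - v) = (-191 - 234) + (-12 - 1*13) = -425 + (-12 - 13) = -425 - 25 = -450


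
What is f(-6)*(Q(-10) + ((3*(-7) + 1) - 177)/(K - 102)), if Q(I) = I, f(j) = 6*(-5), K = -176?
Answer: 38745/139 ≈ 278.74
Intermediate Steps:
f(j) = -30
f(-6)*(Q(-10) + ((3*(-7) + 1) - 177)/(K - 102)) = -30*(-10 + ((3*(-7) + 1) - 177)/(-176 - 102)) = -30*(-10 + ((-21 + 1) - 177)/(-278)) = -30*(-10 + (-20 - 177)*(-1/278)) = -30*(-10 - 197*(-1/278)) = -30*(-10 + 197/278) = -30*(-2583/278) = 38745/139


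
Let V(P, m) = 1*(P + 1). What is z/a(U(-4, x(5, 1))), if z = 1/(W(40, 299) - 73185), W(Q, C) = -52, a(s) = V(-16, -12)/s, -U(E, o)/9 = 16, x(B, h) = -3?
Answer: -48/366185 ≈ -0.00013108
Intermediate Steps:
U(E, o) = -144 (U(E, o) = -9*16 = -144)
V(P, m) = 1 + P (V(P, m) = 1*(1 + P) = 1 + P)
a(s) = -15/s (a(s) = (1 - 16)/s = -15/s)
z = -1/73237 (z = 1/(-52 - 73185) = 1/(-73237) = -1/73237 ≈ -1.3654e-5)
z/a(U(-4, x(5, 1))) = -1/(73237*((-15/(-144)))) = -1/(73237*((-15*(-1/144)))) = -1/(73237*5/48) = -1/73237*48/5 = -48/366185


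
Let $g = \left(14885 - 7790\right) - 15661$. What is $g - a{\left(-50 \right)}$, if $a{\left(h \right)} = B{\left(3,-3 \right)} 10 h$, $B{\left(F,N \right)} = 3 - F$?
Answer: $-8566$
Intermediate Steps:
$g = -8566$ ($g = 7095 - 15661 = -8566$)
$a{\left(h \right)} = 0$ ($a{\left(h \right)} = \left(3 - 3\right) 10 h = 0 \cdot 10 h = 0$)
$g - a{\left(-50 \right)} = -8566 - 0 = -8566 + 0 = -8566$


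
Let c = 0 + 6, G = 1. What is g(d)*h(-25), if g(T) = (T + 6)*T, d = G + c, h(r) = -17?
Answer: -1547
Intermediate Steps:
c = 6
d = 7 (d = 1 + 6 = 7)
g(T) = T*(6 + T) (g(T) = (6 + T)*T = T*(6 + T))
g(d)*h(-25) = (7*(6 + 7))*(-17) = (7*13)*(-17) = 91*(-17) = -1547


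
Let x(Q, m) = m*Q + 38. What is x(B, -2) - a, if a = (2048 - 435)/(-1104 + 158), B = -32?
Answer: 98105/946 ≈ 103.71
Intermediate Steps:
a = -1613/946 (a = 1613/(-946) = 1613*(-1/946) = -1613/946 ≈ -1.7051)
x(Q, m) = 38 + Q*m (x(Q, m) = Q*m + 38 = 38 + Q*m)
x(B, -2) - a = (38 - 32*(-2)) - 1*(-1613/946) = (38 + 64) + 1613/946 = 102 + 1613/946 = 98105/946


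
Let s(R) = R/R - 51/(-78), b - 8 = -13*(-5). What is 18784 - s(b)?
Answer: 488341/26 ≈ 18782.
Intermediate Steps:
b = 73 (b = 8 - 13*(-5) = 8 + 65 = 73)
s(R) = 43/26 (s(R) = 1 - 51*(-1/78) = 1 + 17/26 = 43/26)
18784 - s(b) = 18784 - 1*43/26 = 18784 - 43/26 = 488341/26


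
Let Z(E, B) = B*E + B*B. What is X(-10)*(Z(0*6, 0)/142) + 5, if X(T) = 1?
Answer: 5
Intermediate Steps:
Z(E, B) = B**2 + B*E (Z(E, B) = B*E + B**2 = B**2 + B*E)
X(-10)*(Z(0*6, 0)/142) + 5 = 1*((0*(0 + 0*6))/142) + 5 = 1*((0*(0 + 0))*(1/142)) + 5 = 1*((0*0)*(1/142)) + 5 = 1*(0*(1/142)) + 5 = 1*0 + 5 = 0 + 5 = 5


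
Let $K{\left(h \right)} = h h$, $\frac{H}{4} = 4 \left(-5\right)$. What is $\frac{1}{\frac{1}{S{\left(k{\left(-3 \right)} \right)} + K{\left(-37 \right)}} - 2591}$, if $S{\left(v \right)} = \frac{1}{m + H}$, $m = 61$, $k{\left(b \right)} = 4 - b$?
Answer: $- \frac{26010}{67391891} \approx -0.00038595$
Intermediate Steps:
$H = -80$ ($H = 4 \cdot 4 \left(-5\right) = 4 \left(-20\right) = -80$)
$K{\left(h \right)} = h^{2}$
$S{\left(v \right)} = - \frac{1}{19}$ ($S{\left(v \right)} = \frac{1}{61 - 80} = \frac{1}{-19} = - \frac{1}{19}$)
$\frac{1}{\frac{1}{S{\left(k{\left(-3 \right)} \right)} + K{\left(-37 \right)}} - 2591} = \frac{1}{\frac{1}{- \frac{1}{19} + \left(-37\right)^{2}} - 2591} = \frac{1}{\frac{1}{- \frac{1}{19} + 1369} - 2591} = \frac{1}{\frac{1}{\frac{26010}{19}} - 2591} = \frac{1}{\frac{19}{26010} - 2591} = \frac{1}{- \frac{67391891}{26010}} = - \frac{26010}{67391891}$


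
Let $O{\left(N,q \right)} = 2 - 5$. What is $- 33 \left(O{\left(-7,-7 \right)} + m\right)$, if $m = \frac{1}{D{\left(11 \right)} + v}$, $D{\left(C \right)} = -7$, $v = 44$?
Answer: $\frac{3630}{37} \approx 98.108$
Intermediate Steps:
$O{\left(N,q \right)} = -3$ ($O{\left(N,q \right)} = 2 - 5 = -3$)
$m = \frac{1}{37}$ ($m = \frac{1}{-7 + 44} = \frac{1}{37} \approx 0.027027$)
$- 33 \left(O{\left(-7,-7 \right)} + m\right) = - 33 \left(-3 + \frac{1}{37}\right) = \left(-33\right) \left(- \frac{110}{37}\right) = \frac{3630}{37}$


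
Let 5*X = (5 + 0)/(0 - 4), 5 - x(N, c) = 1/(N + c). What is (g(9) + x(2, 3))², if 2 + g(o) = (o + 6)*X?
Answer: 361/400 ≈ 0.90250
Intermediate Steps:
x(N, c) = 5 - 1/(N + c)
X = -¼ (X = ((5 + 0)/(0 - 4))/5 = (5/(-4))/5 = (5*(-¼))/5 = (⅕)*(-5/4) = -¼ ≈ -0.25000)
g(o) = -7/2 - o/4 (g(o) = -2 + (o + 6)*(-¼) = -2 + (6 + o)*(-¼) = -2 + (-3/2 - o/4) = -7/2 - o/4)
(g(9) + x(2, 3))² = ((-7/2 - ¼*9) + (-1 + 5*2 + 5*3)/(2 + 3))² = ((-7/2 - 9/4) + (-1 + 10 + 15)/5)² = (-23/4 + (⅕)*24)² = (-23/4 + 24/5)² = (-19/20)² = 361/400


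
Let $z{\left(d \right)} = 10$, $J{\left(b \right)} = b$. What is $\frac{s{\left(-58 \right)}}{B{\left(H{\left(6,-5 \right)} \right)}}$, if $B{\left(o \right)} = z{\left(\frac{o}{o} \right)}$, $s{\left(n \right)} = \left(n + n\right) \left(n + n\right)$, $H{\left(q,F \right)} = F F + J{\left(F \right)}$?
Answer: $\frac{6728}{5} \approx 1345.6$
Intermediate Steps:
$H{\left(q,F \right)} = F + F^{2}$ ($H{\left(q,F \right)} = F F + F = F^{2} + F = F + F^{2}$)
$s{\left(n \right)} = 4 n^{2}$ ($s{\left(n \right)} = 2 n 2 n = 4 n^{2}$)
$B{\left(o \right)} = 10$
$\frac{s{\left(-58 \right)}}{B{\left(H{\left(6,-5 \right)} \right)}} = \frac{4 \left(-58\right)^{2}}{10} = 4 \cdot 3364 \cdot \frac{1}{10} = 13456 \cdot \frac{1}{10} = \frac{6728}{5}$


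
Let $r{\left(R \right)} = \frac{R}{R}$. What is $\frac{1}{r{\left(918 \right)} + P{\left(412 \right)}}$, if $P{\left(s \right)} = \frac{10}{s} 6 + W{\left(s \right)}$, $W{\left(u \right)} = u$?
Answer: $\frac{103}{42554} \approx 0.0024205$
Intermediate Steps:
$r{\left(R \right)} = 1$
$P{\left(s \right)} = s + \frac{60}{s}$ ($P{\left(s \right)} = \frac{10}{s} 6 + s = \frac{60}{s} + s = s + \frac{60}{s}$)
$\frac{1}{r{\left(918 \right)} + P{\left(412 \right)}} = \frac{1}{1 + \left(412 + \frac{60}{412}\right)} = \frac{1}{1 + \left(412 + 60 \cdot \frac{1}{412}\right)} = \frac{1}{1 + \left(412 + \frac{15}{103}\right)} = \frac{1}{1 + \frac{42451}{103}} = \frac{1}{\frac{42554}{103}} = \frac{103}{42554}$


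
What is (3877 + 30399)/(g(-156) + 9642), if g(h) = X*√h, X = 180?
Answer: 27540766/8168547 - 342760*I*√39/2722849 ≈ 3.3716 - 0.78614*I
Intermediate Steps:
g(h) = 180*√h
(3877 + 30399)/(g(-156) + 9642) = (3877 + 30399)/(180*√(-156) + 9642) = 34276/(180*(2*I*√39) + 9642) = 34276/(360*I*√39 + 9642) = 34276/(9642 + 360*I*√39)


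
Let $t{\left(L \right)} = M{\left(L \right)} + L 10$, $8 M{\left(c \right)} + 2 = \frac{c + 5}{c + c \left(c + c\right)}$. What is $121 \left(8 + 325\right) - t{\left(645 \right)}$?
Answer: $\frac{11272441991}{333078} \approx 33843.0$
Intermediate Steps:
$M{\left(c \right)} = - \frac{1}{4} + \frac{5 + c}{8 \left(c + 2 c^{2}\right)}$ ($M{\left(c \right)} = - \frac{1}{4} + \frac{\left(c + 5\right) \frac{1}{c + c \left(c + c\right)}}{8} = - \frac{1}{4} + \frac{\left(5 + c\right) \frac{1}{c + c 2 c}}{8} = - \frac{1}{4} + \frac{\left(5 + c\right) \frac{1}{c + 2 c^{2}}}{8} = - \frac{1}{4} + \frac{\frac{1}{c + 2 c^{2}} \left(5 + c\right)}{8} = - \frac{1}{4} + \frac{5 + c}{8 \left(c + 2 c^{2}\right)}$)
$t{\left(L \right)} = 10 L + \frac{5 - L - 4 L^{2}}{8 L \left(1 + 2 L\right)}$ ($t{\left(L \right)} = \frac{5 - L - 4 L^{2}}{8 L \left(1 + 2 L\right)} + L 10 = \frac{5 - L - 4 L^{2}}{8 L \left(1 + 2 L\right)} + 10 L = 10 L + \frac{5 - L - 4 L^{2}}{8 L \left(1 + 2 L\right)}$)
$121 \left(8 + 325\right) - t{\left(645 \right)} = 121 \left(8 + 325\right) - \frac{5 - 645 + 76 \cdot 645^{2} + 160 \cdot 645^{3}}{8 \cdot 645 \left(1 + 2 \cdot 645\right)} = 121 \cdot 333 - \frac{1}{8} \cdot \frac{1}{645} \frac{1}{1 + 1290} \left(5 - 645 + 76 \cdot 416025 + 160 \cdot 268336125\right) = 40293 - \frac{1}{8} \cdot \frac{1}{645} \cdot \frac{1}{1291} \left(5 - 645 + 31617900 + 42933780000\right) = 40293 - \frac{1}{8} \cdot \frac{1}{645} \cdot \frac{1}{1291} \cdot 42965397260 = 40293 - \frac{2148269863}{333078} = \frac{11272441991}{333078}$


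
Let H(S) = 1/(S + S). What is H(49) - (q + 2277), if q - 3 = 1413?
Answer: -361913/98 ≈ -3693.0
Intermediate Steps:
q = 1416 (q = 3 + 1413 = 1416)
H(S) = 1/(2*S)
H(49) - (q + 2277) = (½)/49 - (1416 + 2277) = (½)*(1/49) - 1*3693 = 1/98 - 3693 = -361913/98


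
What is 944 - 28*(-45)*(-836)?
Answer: -1052416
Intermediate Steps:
944 - 28*(-45)*(-836) = 944 + 1260*(-836) = 944 - 1053360 = -1052416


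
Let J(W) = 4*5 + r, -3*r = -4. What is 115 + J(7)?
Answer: 409/3 ≈ 136.33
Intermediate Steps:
r = 4/3 (r = -⅓*(-4) = 4/3 ≈ 1.3333)
J(W) = 64/3 (J(W) = 4*5 + 4/3 = 20 + 4/3 = 64/3)
115 + J(7) = 115 + 64/3 = 409/3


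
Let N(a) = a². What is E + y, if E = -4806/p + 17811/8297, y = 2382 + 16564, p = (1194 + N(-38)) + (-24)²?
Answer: 252620988520/13333279 ≈ 18947.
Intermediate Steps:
p = 3214 (p = (1194 + (-38)²) + (-24)² = (1194 + 1444) + 576 = 2638 + 576 = 3214)
y = 18946
E = 8684586/13333279 (E = -4806/3214 + 17811/8297 = -4806*1/3214 + 17811*(1/8297) = -2403/1607 + 17811/8297 = 8684586/13333279 ≈ 0.65135)
E + y = 8684586/13333279 + 18946 = 252620988520/13333279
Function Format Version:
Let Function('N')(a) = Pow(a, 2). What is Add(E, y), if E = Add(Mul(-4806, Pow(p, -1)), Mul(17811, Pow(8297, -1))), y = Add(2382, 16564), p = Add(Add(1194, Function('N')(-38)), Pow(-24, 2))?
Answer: Rational(252620988520, 13333279) ≈ 18947.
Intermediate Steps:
p = 3214 (p = Add(Add(1194, Pow(-38, 2)), Pow(-24, 2)) = Add(Add(1194, 1444), 576) = Add(2638, 576) = 3214)
y = 18946
E = Rational(8684586, 13333279) (E = Add(Mul(-4806, Pow(3214, -1)), Mul(17811, Pow(8297, -1))) = Add(Mul(-4806, Rational(1, 3214)), Mul(17811, Rational(1, 8297))) = Add(Rational(-2403, 1607), Rational(17811, 8297)) = Rational(8684586, 13333279) ≈ 0.65135)
Add(E, y) = Add(Rational(8684586, 13333279), 18946) = Rational(252620988520, 13333279)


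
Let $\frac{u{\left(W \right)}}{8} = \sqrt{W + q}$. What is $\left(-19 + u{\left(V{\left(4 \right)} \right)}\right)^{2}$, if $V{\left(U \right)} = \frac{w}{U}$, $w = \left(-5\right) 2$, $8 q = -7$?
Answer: $145 - 228 i \sqrt{6} \approx 145.0 - 558.48 i$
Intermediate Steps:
$q = - \frac{7}{8}$ ($q = \frac{1}{8} \left(-7\right) = - \frac{7}{8} \approx -0.875$)
$w = -10$
$V{\left(U \right)} = - \frac{10}{U}$
$u{\left(W \right)} = 8 \sqrt{- \frac{7}{8} + W}$ ($u{\left(W \right)} = 8 \sqrt{W - \frac{7}{8}} = 8 \sqrt{- \frac{7}{8} + W}$)
$\left(-19 + u{\left(V{\left(4 \right)} \right)}\right)^{2} = \left(-19 + 2 \sqrt{-14 + 16 \left(- \frac{10}{4}\right)}\right)^{2} = \left(-19 + 2 \sqrt{-14 + 16 \left(\left(-10\right) \frac{1}{4}\right)}\right)^{2} = \left(-19 + 2 \sqrt{-14 + 16 \left(- \frac{5}{2}\right)}\right)^{2} = \left(-19 + 2 \sqrt{-14 - 40}\right)^{2} = \left(-19 + 2 \sqrt{-54}\right)^{2} = \left(-19 + 2 \cdot 3 i \sqrt{6}\right)^{2} = \left(-19 + 6 i \sqrt{6}\right)^{2}$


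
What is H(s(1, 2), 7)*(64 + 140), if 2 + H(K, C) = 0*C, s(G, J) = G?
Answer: -408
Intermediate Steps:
H(K, C) = -2 (H(K, C) = -2 + 0*C = -2 + 0 = -2)
H(s(1, 2), 7)*(64 + 140) = -2*(64 + 140) = -2*204 = -408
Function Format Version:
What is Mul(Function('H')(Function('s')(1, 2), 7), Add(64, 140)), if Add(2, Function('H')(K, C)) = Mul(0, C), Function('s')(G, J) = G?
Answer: -408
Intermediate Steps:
Function('H')(K, C) = -2 (Function('H')(K, C) = Add(-2, Mul(0, C)) = Add(-2, 0) = -2)
Mul(Function('H')(Function('s')(1, 2), 7), Add(64, 140)) = Mul(-2, Add(64, 140)) = Mul(-2, 204) = -408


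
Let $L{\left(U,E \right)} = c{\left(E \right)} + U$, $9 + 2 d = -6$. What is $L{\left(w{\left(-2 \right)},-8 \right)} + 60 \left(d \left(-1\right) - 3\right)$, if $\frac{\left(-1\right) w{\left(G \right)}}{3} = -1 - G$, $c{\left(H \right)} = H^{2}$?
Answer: $331$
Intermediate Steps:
$d = - \frac{15}{2}$ ($d = - \frac{9}{2} + \frac{1}{2} \left(-6\right) = - \frac{9}{2} - 3 = - \frac{15}{2} \approx -7.5$)
$w{\left(G \right)} = 3 + 3 G$ ($w{\left(G \right)} = - 3 \left(-1 - G\right) = 3 + 3 G$)
$L{\left(U,E \right)} = U + E^{2}$ ($L{\left(U,E \right)} = E^{2} + U = U + E^{2}$)
$L{\left(w{\left(-2 \right)},-8 \right)} + 60 \left(d \left(-1\right) - 3\right) = \left(\left(3 + 3 \left(-2\right)\right) + \left(-8\right)^{2}\right) + 60 \left(\left(- \frac{15}{2}\right) \left(-1\right) - 3\right) = \left(\left(3 - 6\right) + 64\right) + 60 \left(\frac{15}{2} - 3\right) = \left(-3 + 64\right) + 60 \cdot \frac{9}{2} = 61 + 270 = 331$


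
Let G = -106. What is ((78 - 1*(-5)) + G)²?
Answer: 529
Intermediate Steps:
((78 - 1*(-5)) + G)² = ((78 - 1*(-5)) - 106)² = ((78 + 5) - 106)² = (83 - 106)² = (-23)² = 529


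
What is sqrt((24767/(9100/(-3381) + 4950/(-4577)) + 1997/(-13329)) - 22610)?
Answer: I*sqrt(3029633509256068151866)/322250790 ≈ 170.81*I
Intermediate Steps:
sqrt((24767/(9100/(-3381) + 4950/(-4577)) + 1997/(-13329)) - 22610) = sqrt((24767/(9100*(-1/3381) + 4950*(-1/4577)) + 1997*(-1/13329)) - 22610) = sqrt((24767/(-1300/483 - 4950/4577) - 1997/13329) - 22610) = sqrt((24767/(-362650/96117) - 1997/13329) - 22610) = sqrt((24767*(-96117/362650) - 1997/13329) - 22610) = sqrt((-2380529739/362650 - 1997/13329) - 22610) = sqrt(-31730805103181/4833761850 - 22610) = sqrt(-141022160531681/4833761850) = I*sqrt(3029633509256068151866)/322250790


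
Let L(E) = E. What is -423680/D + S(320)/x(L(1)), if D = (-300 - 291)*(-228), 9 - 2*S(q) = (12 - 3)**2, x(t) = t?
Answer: -1318652/33687 ≈ -39.144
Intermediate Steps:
S(q) = -36 (S(q) = 9/2 - (12 - 3)**2/2 = 9/2 - 1/2*9**2 = 9/2 - 1/2*81 = 9/2 - 81/2 = -36)
D = 134748 (D = -591*(-228) = 134748)
-423680/D + S(320)/x(L(1)) = -423680/134748 - 36/1 = -423680*1/134748 - 36*1 = -105920/33687 - 36 = -1318652/33687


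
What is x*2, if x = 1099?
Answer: 2198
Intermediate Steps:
x*2 = 1099*2 = 2198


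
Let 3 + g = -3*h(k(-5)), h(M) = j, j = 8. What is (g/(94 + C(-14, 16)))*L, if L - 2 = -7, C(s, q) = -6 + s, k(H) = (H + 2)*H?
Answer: 135/74 ≈ 1.8243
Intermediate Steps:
k(H) = H*(2 + H) (k(H) = (2 + H)*H = H*(2 + H))
h(M) = 8
g = -27 (g = -3 - 3*8 = -3 - 24 = -27)
L = -5 (L = 2 - 7 = -5)
(g/(94 + C(-14, 16)))*L = -27/(94 + (-6 - 14))*(-5) = -27/(94 - 20)*(-5) = -27/74*(-5) = 135/74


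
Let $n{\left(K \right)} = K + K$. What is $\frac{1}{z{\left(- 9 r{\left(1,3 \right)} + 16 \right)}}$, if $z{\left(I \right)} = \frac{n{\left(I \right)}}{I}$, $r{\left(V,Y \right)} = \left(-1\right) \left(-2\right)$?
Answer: $\frac{1}{2} \approx 0.5$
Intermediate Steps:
$r{\left(V,Y \right)} = 2$
$n{\left(K \right)} = 2 K$
$z{\left(I \right)} = 2$ ($z{\left(I \right)} = \frac{2 I}{I} = 2$)
$\frac{1}{z{\left(- 9 r{\left(1,3 \right)} + 16 \right)}} = \frac{1}{2}$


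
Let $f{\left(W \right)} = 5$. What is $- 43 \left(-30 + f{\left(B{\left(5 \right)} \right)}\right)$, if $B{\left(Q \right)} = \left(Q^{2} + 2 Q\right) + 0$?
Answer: $1075$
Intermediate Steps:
$B{\left(Q \right)} = Q^{2} + 2 Q$
$- 43 \left(-30 + f{\left(B{\left(5 \right)} \right)}\right) = - 43 \left(-30 + 5\right) = \left(-43\right) \left(-25\right) = 1075$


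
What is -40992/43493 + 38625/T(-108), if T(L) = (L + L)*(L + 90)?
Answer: 8308963/924048 ≈ 8.9919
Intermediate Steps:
T(L) = 2*L*(90 + L) (T(L) = (2*L)*(90 + L) = 2*L*(90 + L))
-40992/43493 + 38625/T(-108) = -40992/43493 + 38625/((2*(-108)*(90 - 108))) = -40992*1/43493 + 38625/((2*(-108)*(-18))) = -672/713 + 38625/3888 = -672/713 + 38625*(1/3888) = -672/713 + 12875/1296 = 8308963/924048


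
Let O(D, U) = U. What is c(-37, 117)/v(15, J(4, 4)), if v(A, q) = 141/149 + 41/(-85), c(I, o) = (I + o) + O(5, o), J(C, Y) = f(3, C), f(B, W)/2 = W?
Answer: 2495005/5876 ≈ 424.61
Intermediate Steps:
f(B, W) = 2*W
J(C, Y) = 2*C
c(I, o) = I + 2*o (c(I, o) = (I + o) + o = I + 2*o)
v(A, q) = 5876/12665 (v(A, q) = 141*(1/149) + 41*(-1/85) = 141/149 - 41/85 = 5876/12665)
c(-37, 117)/v(15, J(4, 4)) = (-37 + 2*117)/(5876/12665) = (-37 + 234)*(12665/5876) = 197*(12665/5876) = 2495005/5876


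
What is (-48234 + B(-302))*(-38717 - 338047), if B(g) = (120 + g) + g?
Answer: 18355188552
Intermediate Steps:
B(g) = 120 + 2*g
(-48234 + B(-302))*(-38717 - 338047) = (-48234 + (120 + 2*(-302)))*(-38717 - 338047) = (-48234 + (120 - 604))*(-376764) = (-48234 - 484)*(-376764) = -48718*(-376764) = 18355188552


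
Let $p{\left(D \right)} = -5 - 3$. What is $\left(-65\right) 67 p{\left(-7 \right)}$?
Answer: $34840$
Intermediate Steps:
$p{\left(D \right)} = -8$ ($p{\left(D \right)} = -5 - 3 = -8$)
$\left(-65\right) 67 p{\left(-7 \right)} = \left(-65\right) 67 \left(-8\right) = \left(-4355\right) \left(-8\right) = 34840$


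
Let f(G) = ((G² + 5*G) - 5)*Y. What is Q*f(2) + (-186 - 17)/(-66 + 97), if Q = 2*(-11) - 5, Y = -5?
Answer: 37462/31 ≈ 1208.5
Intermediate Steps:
Q = -27 (Q = -22 - 5 = -27)
f(G) = 25 - 25*G - 5*G² (f(G) = ((G² + 5*G) - 5)*(-5) = (-5 + G² + 5*G)*(-5) = 25 - 25*G - 5*G²)
Q*f(2) + (-186 - 17)/(-66 + 97) = -27*(25 - 25*2 - 5*2²) + (-186 - 17)/(-66 + 97) = -27*(25 - 50 - 5*4) - 203/31 = -27*(25 - 50 - 20) - 203*1/31 = -27*(-45) - 203/31 = 1215 - 203/31 = 37462/31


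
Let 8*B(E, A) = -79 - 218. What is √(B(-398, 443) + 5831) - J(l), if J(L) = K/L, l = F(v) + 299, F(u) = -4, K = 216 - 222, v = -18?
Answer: 6/295 + √92702/4 ≈ 76.138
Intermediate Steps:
K = -6
l = 295 (l = -4 + 299 = 295)
J(L) = -6/L
B(E, A) = -297/8 (B(E, A) = (-79 - 218)/8 = (⅛)*(-297) = -297/8)
√(B(-398, 443) + 5831) - J(l) = √(-297/8 + 5831) - (-6)/295 = √(46351/8) - (-6)/295 = √92702/4 - 1*(-6/295) = √92702/4 + 6/295 = 6/295 + √92702/4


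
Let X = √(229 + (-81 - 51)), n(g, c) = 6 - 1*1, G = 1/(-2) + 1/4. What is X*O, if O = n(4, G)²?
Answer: 25*√97 ≈ 246.22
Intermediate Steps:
G = -¼ (G = 1*(-½) + 1*(¼) = -½ + ¼ = -¼ ≈ -0.25000)
n(g, c) = 5 (n(g, c) = 6 - 1 = 5)
X = √97 (X = √(229 - 132) = √97 ≈ 9.8489)
O = 25 (O = 5² = 25)
X*O = √97*25 = 25*√97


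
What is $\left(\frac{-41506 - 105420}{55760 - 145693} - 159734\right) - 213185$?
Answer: $- \frac{33537577501}{89933} \approx -3.7292 \cdot 10^{5}$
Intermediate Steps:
$\left(\frac{-41506 - 105420}{55760 - 145693} - 159734\right) - 213185 = \left(- \frac{146926}{-89933} - 159734\right) - 213185 = \left(\left(-146926\right) \left(- \frac{1}{89933}\right) - 159734\right) - 213185 = \left(\frac{146926}{89933} - 159734\right) - 213185 = - \frac{14365210896}{89933} - 213185 = - \frac{33537577501}{89933}$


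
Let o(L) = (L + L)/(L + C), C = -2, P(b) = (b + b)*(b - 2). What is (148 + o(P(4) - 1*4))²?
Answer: 565504/25 ≈ 22620.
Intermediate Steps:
P(b) = 2*b*(-2 + b) (P(b) = (2*b)*(-2 + b) = 2*b*(-2 + b))
o(L) = 2*L/(-2 + L) (o(L) = (L + L)/(L - 2) = (2*L)/(-2 + L) = 2*L/(-2 + L))
(148 + o(P(4) - 1*4))² = (148 + 2*(2*4*(-2 + 4) - 1*4)/(-2 + (2*4*(-2 + 4) - 1*4)))² = (148 + 2*(2*4*2 - 4)/(-2 + (2*4*2 - 4)))² = (148 + 2*(16 - 4)/(-2 + (16 - 4)))² = (148 + 2*12/(-2 + 12))² = (148 + 2*12/10)² = (148 + 2*12*(⅒))² = (148 + 12/5)² = (752/5)² = 565504/25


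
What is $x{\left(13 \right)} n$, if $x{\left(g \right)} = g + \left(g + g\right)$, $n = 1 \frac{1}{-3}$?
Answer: $-13$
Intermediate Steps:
$n = - \frac{1}{3}$ ($n = 1 \left(- \frac{1}{3}\right) = - \frac{1}{3} \approx -0.33333$)
$x{\left(g \right)} = 3 g$ ($x{\left(g \right)} = g + 2 g = 3 g$)
$x{\left(13 \right)} n = 3 \cdot 13 \left(- \frac{1}{3}\right) = 39 \left(- \frac{1}{3}\right) = -13$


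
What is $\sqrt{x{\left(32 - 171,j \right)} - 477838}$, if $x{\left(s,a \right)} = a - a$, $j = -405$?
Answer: $i \sqrt{477838} \approx 691.26 i$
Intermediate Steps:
$x{\left(s,a \right)} = 0$
$\sqrt{x{\left(32 - 171,j \right)} - 477838} = \sqrt{0 - 477838} = \sqrt{-477838} = i \sqrt{477838}$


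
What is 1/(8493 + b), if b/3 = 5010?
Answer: 1/23523 ≈ 4.2512e-5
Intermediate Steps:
b = 15030 (b = 3*5010 = 15030)
1/(8493 + b) = 1/(8493 + 15030) = 1/23523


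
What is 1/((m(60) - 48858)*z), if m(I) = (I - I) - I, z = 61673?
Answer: -1/3016919814 ≈ -3.3146e-10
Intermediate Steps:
m(I) = -I (m(I) = 0 - I = -I)
1/((m(60) - 48858)*z) = 1/(-1*60 - 48858*61673) = (1/61673)/(-60 - 48858) = (1/61673)/(-48918) = -1/48918*1/61673 = -1/3016919814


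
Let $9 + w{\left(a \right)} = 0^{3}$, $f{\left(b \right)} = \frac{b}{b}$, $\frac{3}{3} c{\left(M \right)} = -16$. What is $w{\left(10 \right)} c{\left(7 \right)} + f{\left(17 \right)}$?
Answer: $145$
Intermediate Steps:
$c{\left(M \right)} = -16$
$f{\left(b \right)} = 1$
$w{\left(a \right)} = -9$ ($w{\left(a \right)} = -9 + 0^{3} = -9 + 0 = -9$)
$w{\left(10 \right)} c{\left(7 \right)} + f{\left(17 \right)} = \left(-9\right) \left(-16\right) + 1 = 144 + 1 = 145$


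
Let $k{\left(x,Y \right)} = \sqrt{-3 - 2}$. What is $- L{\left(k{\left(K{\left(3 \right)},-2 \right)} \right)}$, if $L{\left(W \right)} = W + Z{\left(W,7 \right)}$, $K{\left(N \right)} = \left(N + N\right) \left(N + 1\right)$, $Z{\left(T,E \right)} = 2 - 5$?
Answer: $3 - i \sqrt{5} \approx 3.0 - 2.2361 i$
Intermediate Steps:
$Z{\left(T,E \right)} = -3$
$K{\left(N \right)} = 2 N \left(1 + N\right)$
$k{\left(x,Y \right)} = i \sqrt{5}$ ($k{\left(x,Y \right)} = \sqrt{-5} = i \sqrt{5}$)
$L{\left(W \right)} = -3 + W$ ($L{\left(W \right)} = W - 3 = -3 + W$)
$- L{\left(k{\left(K{\left(3 \right)},-2 \right)} \right)} = - (-3 + i \sqrt{5}) = 3 - i \sqrt{5}$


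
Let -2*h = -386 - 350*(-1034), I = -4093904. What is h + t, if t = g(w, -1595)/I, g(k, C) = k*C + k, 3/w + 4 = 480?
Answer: -176120429665673/974349152 ≈ -1.8076e+5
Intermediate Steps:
w = 3/476 (w = 3/(-4 + 480) = 3/476 ≈ 0.0063025)
h = -180757 (h = -(-386 - 350*(-1034))/2 = -(-386 + 361900)/2 = -½*361514 = -180757)
g(k, C) = k + C*k (g(k, C) = C*k + k = k + C*k)
t = 2391/974349152 (t = (3*(1 - 1595)/476)/(-4093904) = ((3/476)*(-1594))*(-1/4093904) = -2391/238*(-1/4093904) = 2391/974349152 ≈ 2.4539e-6)
h + t = -180757 + 2391/974349152 = -176120429665673/974349152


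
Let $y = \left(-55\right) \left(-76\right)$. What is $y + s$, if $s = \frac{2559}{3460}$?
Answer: $\frac{14465359}{3460} \approx 4180.7$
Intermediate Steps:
$y = 4180$
$s = \frac{2559}{3460}$ ($s = 2559 \cdot \frac{1}{3460} = \frac{2559}{3460} \approx 0.7396$)
$y + s = 4180 + \frac{2559}{3460} = \frac{14465359}{3460}$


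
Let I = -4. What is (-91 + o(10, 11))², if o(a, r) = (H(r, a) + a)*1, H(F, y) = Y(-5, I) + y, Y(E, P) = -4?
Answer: 5625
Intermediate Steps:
H(F, y) = -4 + y
o(a, r) = -4 + 2*a (o(a, r) = ((-4 + a) + a)*1 = (-4 + 2*a)*1 = -4 + 2*a)
(-91 + o(10, 11))² = (-91 + (-4 + 2*10))² = (-91 + (-4 + 20))² = (-91 + 16)² = (-75)² = 5625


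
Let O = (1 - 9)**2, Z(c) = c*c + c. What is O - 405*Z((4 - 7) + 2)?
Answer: 64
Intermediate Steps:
Z(c) = c + c**2 (Z(c) = c**2 + c = c + c**2)
O = 64 (O = (-8)**2 = 64)
O - 405*Z((4 - 7) + 2) = 64 - 405*((4 - 7) + 2)*(1 + ((4 - 7) + 2)) = 64 - 405*(-3 + 2)*(1 + (-3 + 2)) = 64 - (-405)*(1 - 1) = 64 - (-405)*0 = 64 - 405*0 = 64 + 0 = 64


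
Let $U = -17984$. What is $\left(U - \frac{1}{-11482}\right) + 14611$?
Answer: $- \frac{38728785}{11482} \approx -3373.0$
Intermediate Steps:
$\left(U - \frac{1}{-11482}\right) + 14611 = \left(-17984 - \frac{1}{-11482}\right) + 14611 = \left(-17984 - - \frac{1}{11482}\right) + 14611 = \left(-17984 + \frac{1}{11482}\right) + 14611 = - \frac{206492287}{11482} + 14611 = - \frac{38728785}{11482}$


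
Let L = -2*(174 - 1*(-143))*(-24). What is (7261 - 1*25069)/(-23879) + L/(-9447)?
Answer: -65036896/75194971 ≈ -0.86491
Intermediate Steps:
L = 15216 (L = -2*(174 + 143)*(-24) = -2*317*(-24) = -634*(-24) = 15216)
(7261 - 1*25069)/(-23879) + L/(-9447) = (7261 - 1*25069)/(-23879) + 15216/(-9447) = (7261 - 25069)*(-1/23879) + 15216*(-1/9447) = -17808*(-1/23879) - 5072/3149 = 17808/23879 - 5072/3149 = -65036896/75194971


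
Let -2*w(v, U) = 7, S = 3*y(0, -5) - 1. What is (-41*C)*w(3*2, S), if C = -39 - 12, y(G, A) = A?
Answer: -14637/2 ≈ -7318.5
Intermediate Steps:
C = -51
S = -16 (S = 3*(-5) - 1 = -15 - 1 = -16)
w(v, U) = -7/2 (w(v, U) = -1/2*7 = -7/2)
(-41*C)*w(3*2, S) = -41*(-51)*(-7/2) = 2091*(-7/2) = -14637/2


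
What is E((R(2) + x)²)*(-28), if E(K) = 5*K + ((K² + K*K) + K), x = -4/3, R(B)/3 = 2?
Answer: -2447648/81 ≈ -30218.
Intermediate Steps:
R(B) = 6 (R(B) = 3*2 = 6)
x = -4/3 (x = -4*⅓ = -4/3 ≈ -1.3333)
E(K) = 2*K² + 6*K (E(K) = 5*K + ((K² + K²) + K) = 5*K + (2*K² + K) = 5*K + (K + 2*K²) = 2*K² + 6*K)
E((R(2) + x)²)*(-28) = (2*(6 - 4/3)²*(3 + (6 - 4/3)²))*(-28) = (2*(14/3)²*(3 + (14/3)²))*(-28) = (2*(196/9)*(3 + 196/9))*(-28) = (2*(196/9)*(223/9))*(-28) = (87416/81)*(-28) = -2447648/81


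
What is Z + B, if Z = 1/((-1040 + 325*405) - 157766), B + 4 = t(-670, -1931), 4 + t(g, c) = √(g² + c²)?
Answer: -217449/27181 + √4177661 ≈ 2035.9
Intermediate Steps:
t(g, c) = -4 + √(c² + g²) (t(g, c) = -4 + √(g² + c²) = -4 + √(c² + g²))
B = -8 + √4177661 (B = -4 + (-4 + √((-1931)² + (-670)²)) = -4 + (-4 + √(3728761 + 448900)) = -4 + (-4 + √4177661) = -8 + √4177661 ≈ 2035.9)
Z = -1/27181 (Z = 1/((-1040 + 131625) - 157766) = 1/(130585 - 157766) = 1/(-27181) = -1/27181 ≈ -3.6790e-5)
Z + B = -1/27181 + (-8 + √4177661) = -217449/27181 + √4177661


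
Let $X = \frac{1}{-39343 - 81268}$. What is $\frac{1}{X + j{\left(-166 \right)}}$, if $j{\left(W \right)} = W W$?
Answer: $\frac{120611}{3323556715} \approx 3.629 \cdot 10^{-5}$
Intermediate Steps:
$j{\left(W \right)} = W^{2}$
$X = - \frac{1}{120611}$ ($X = \frac{1}{-120611} = - \frac{1}{120611} \approx -8.2911 \cdot 10^{-6}$)
$\frac{1}{X + j{\left(-166 \right)}} = \frac{1}{- \frac{1}{120611} + \left(-166\right)^{2}} = \frac{1}{- \frac{1}{120611} + 27556} = \frac{1}{\frac{3323556715}{120611}} = \frac{120611}{3323556715}$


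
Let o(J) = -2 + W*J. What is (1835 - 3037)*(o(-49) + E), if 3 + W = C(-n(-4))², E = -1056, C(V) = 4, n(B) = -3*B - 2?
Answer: 2037390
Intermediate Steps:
n(B) = -2 - 3*B
W = 13 (W = -3 + 4² = -3 + 16 = 13)
o(J) = -2 + 13*J
(1835 - 3037)*(o(-49) + E) = (1835 - 3037)*((-2 + 13*(-49)) - 1056) = -1202*((-2 - 637) - 1056) = -1202*(-639 - 1056) = -1202*(-1695) = 2037390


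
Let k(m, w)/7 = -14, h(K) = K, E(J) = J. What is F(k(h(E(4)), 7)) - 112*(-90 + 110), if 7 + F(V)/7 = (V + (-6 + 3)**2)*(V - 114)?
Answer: 129787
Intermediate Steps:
k(m, w) = -98 (k(m, w) = 7*(-14) = -98)
F(V) = -49 + 7*(-114 + V)*(9 + V) (F(V) = -49 + 7*((V + (-6 + 3)**2)*(V - 114)) = -49 + 7*((V + (-3)**2)*(-114 + V)) = -49 + 7*((V + 9)*(-114 + V)) = -49 + 7*((9 + V)*(-114 + V)) = -49 + 7*((-114 + V)*(9 + V)) = -49 + 7*(-114 + V)*(9 + V))
F(k(h(E(4)), 7)) - 112*(-90 + 110) = (-7231 - 735*(-98) + 7*(-98)**2) - 112*(-90 + 110) = (-7231 + 72030 + 7*9604) - 112*20 = (-7231 + 72030 + 67228) - 2240 = 132027 - 2240 = 129787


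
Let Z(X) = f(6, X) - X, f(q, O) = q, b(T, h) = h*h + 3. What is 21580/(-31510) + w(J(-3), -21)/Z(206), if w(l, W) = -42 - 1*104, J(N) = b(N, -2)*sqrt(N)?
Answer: 14223/315100 ≈ 0.045138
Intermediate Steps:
b(T, h) = 3 + h**2 (b(T, h) = h**2 + 3 = 3 + h**2)
J(N) = 7*sqrt(N) (J(N) = (3 + (-2)**2)*sqrt(N) = (3 + 4)*sqrt(N) = 7*sqrt(N))
Z(X) = 6 - X
w(l, W) = -146 (w(l, W) = -42 - 104 = -146)
21580/(-31510) + w(J(-3), -21)/Z(206) = 21580/(-31510) - 146/(6 - 1*206) = 21580*(-1/31510) - 146/(6 - 206) = -2158/3151 - 146/(-200) = -2158/3151 - 146*(-1/200) = -2158/3151 + 73/100 = 14223/315100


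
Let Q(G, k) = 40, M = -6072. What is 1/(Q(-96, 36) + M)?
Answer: -1/6032 ≈ -0.00016578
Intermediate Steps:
1/(Q(-96, 36) + M) = 1/(40 - 6072) = 1/(-6032) = -1/6032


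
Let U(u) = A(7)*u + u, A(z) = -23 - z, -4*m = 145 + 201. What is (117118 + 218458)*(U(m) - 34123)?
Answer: -10609067452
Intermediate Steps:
m = -173/2 (m = -(145 + 201)/4 = -¼*346 = -173/2 ≈ -86.500)
U(u) = -29*u (U(u) = (-23 - 1*7)*u + u = (-23 - 7)*u + u = -30*u + u = -29*u)
(117118 + 218458)*(U(m) - 34123) = (117118 + 218458)*(-29*(-173/2) - 34123) = 335576*(5017/2 - 34123) = 335576*(-63229/2) = -10609067452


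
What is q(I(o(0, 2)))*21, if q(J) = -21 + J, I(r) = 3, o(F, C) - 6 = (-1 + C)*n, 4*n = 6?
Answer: -378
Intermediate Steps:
n = 3/2 (n = (1/4)*6 = 3/2 ≈ 1.5000)
o(F, C) = 9/2 + 3*C/2 (o(F, C) = 6 + (-1 + C)*(3/2) = 6 + (-3/2 + 3*C/2) = 9/2 + 3*C/2)
q(I(o(0, 2)))*21 = (-21 + 3)*21 = -18*21 = -378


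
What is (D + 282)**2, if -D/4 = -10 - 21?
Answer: 164836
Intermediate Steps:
D = 124 (D = -4*(-10 - 21) = -4*(-31) = 124)
(D + 282)**2 = (124 + 282)**2 = 406**2 = 164836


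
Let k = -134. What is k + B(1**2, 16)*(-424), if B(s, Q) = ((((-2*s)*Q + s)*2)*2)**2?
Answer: -6519558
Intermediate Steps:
B(s, Q) = (4*s - 8*Q*s)**2 (B(s, Q) = (((-2*Q*s + s)*2)*2)**2 = (((s - 2*Q*s)*2)*2)**2 = ((2*s - 4*Q*s)*2)**2 = (4*s - 8*Q*s)**2)
k + B(1**2, 16)*(-424) = -134 + (16*(1**2)**2*(-1 + 2*16)**2)*(-424) = -134 + (16*1**2*(-1 + 32)**2)*(-424) = -134 + (16*1*31**2)*(-424) = -134 + (16*1*961)*(-424) = -134 + 15376*(-424) = -134 - 6519424 = -6519558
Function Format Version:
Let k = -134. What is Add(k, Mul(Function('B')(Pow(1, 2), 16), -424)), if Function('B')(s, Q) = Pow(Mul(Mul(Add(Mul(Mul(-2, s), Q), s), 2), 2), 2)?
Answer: -6519558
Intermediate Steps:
Function('B')(s, Q) = Pow(Add(Mul(4, s), Mul(-8, Q, s)), 2) (Function('B')(s, Q) = Pow(Mul(Mul(Add(Mul(-2, Q, s), s), 2), 2), 2) = Pow(Mul(Mul(Add(s, Mul(-2, Q, s)), 2), 2), 2) = Pow(Mul(Add(Mul(2, s), Mul(-4, Q, s)), 2), 2) = Pow(Add(Mul(4, s), Mul(-8, Q, s)), 2))
Add(k, Mul(Function('B')(Pow(1, 2), 16), -424)) = Add(-134, Mul(Mul(16, Pow(Pow(1, 2), 2), Pow(Add(-1, Mul(2, 16)), 2)), -424)) = Add(-134, Mul(Mul(16, Pow(1, 2), Pow(Add(-1, 32), 2)), -424)) = Add(-134, Mul(Mul(16, 1, Pow(31, 2)), -424)) = Add(-134, Mul(Mul(16, 1, 961), -424)) = Add(-134, Mul(15376, -424)) = Add(-134, -6519424) = -6519558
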